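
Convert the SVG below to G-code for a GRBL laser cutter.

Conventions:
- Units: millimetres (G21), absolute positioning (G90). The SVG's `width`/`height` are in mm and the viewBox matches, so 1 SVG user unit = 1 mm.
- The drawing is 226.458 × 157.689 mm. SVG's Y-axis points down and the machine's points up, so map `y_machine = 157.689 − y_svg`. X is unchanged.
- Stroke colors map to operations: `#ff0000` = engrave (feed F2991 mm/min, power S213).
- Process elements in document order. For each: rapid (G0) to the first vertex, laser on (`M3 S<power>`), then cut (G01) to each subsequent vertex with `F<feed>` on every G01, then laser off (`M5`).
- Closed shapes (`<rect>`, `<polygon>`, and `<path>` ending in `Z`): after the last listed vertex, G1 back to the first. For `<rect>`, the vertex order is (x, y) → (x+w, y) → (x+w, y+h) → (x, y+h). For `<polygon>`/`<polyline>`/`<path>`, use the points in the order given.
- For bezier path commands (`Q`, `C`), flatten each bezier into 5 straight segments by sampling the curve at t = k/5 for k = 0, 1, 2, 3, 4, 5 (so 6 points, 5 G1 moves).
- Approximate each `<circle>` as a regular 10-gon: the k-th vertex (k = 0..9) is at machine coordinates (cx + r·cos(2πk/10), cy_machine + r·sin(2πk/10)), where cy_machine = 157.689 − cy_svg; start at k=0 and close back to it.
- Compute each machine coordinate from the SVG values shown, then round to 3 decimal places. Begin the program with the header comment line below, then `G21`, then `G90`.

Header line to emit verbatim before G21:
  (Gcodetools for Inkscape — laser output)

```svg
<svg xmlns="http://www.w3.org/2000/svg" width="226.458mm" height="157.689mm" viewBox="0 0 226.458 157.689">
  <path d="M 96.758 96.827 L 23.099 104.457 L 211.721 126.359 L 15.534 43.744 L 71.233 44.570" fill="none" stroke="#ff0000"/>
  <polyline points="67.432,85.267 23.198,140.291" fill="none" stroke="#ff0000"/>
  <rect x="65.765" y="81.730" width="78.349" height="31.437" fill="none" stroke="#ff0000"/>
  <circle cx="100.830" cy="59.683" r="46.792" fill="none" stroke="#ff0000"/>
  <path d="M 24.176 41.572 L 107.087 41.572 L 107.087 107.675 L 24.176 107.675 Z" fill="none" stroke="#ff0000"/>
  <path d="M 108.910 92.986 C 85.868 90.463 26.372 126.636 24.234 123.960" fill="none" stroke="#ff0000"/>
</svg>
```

Since the viewBox matches the mm dimensions, user units are millimetres directly. The only transform is the Y-flip y_m = 157.689 − y_svg.

Shape 1 is a open polyline drawn with `<path>`. Its stroke #ff0000 means engrave at S213, F2991. After flipping Y the toolpath is (96.758,60.862) → (23.099,53.232) → (211.721,31.330) → (15.534,113.945) → (71.233,113.119).

Shape 2 is a line segment drawn with `<polyline>`. Its stroke #ff0000 means engrave at S213, F2991. After flipping Y the toolpath is (67.432,72.422) → (23.198,17.398).

Shape 3 is a rectangle drawn with `<rect>`. Its stroke #ff0000 means engrave at S213, F2991. After flipping Y the toolpath is (65.765,75.959) → (144.114,75.959) → (144.114,44.522) → (65.765,44.522) → (65.765,75.959), returning to the start.

Shape 4 is a circle drawn with `<circle>`. Its stroke #ff0000 means engrave at S213, F2991. After flipping Y the toolpath is (147.622,98.006) → (138.686,125.510) → (115.290,142.508) → (86.370,142.508) → (62.974,125.510) → (54.038,98.006) → (62.974,70.502) → (86.370,53.504) → (115.290,53.504) → (138.686,70.502) → (147.622,98.006), returning to the start.

Shape 5 is a rectangle drawn with `<path>`. Its stroke #ff0000 means engrave at S213, F2991. After flipping Y the toolpath is (24.176,116.117) → (107.087,116.117) → (107.087,50.014) → (24.176,50.014) → (24.176,116.117), returning to the start.

Shape 6 is a cubic bezier drawn with `<path>`. Its stroke #ff0000 means engrave at S213, F2991. After flipping Y the toolpath is (108.910,64.703) → (91.461,62.194) → (69.766,54.119) → (48.327,44.202) → (31.649,36.165) → (24.234,33.729).

(Gcodetools for Inkscape — laser output)
G21
G90
G0 X96.758 Y60.862
M3 S213
G01 X23.099 Y53.232 F2991
G01 X211.721 Y31.330 F2991
G01 X15.534 Y113.945 F2991
G01 X71.233 Y113.119 F2991
M5
G0 X67.432 Y72.422
M3 S213
G01 X23.198 Y17.398 F2991
M5
G0 X65.765 Y75.959
M3 S213
G01 X144.114 Y75.959 F2991
G01 X144.114 Y44.522 F2991
G01 X65.765 Y44.522 F2991
G01 X65.765 Y75.959 F2991
M5
G0 X147.622 Y98.006
M3 S213
G01 X138.686 Y125.510 F2991
G01 X115.290 Y142.508 F2991
G01 X86.370 Y142.508 F2991
G01 X62.974 Y125.510 F2991
G01 X54.038 Y98.006 F2991
G01 X62.974 Y70.502 F2991
G01 X86.370 Y53.504 F2991
G01 X115.290 Y53.504 F2991
G01 X138.686 Y70.502 F2991
G01 X147.622 Y98.006 F2991
M5
G0 X24.176 Y116.117
M3 S213
G01 X107.087 Y116.117 F2991
G01 X107.087 Y50.014 F2991
G01 X24.176 Y50.014 F2991
G01 X24.176 Y116.117 F2991
M5
G0 X108.910 Y64.703
M3 S213
G01 X91.461 Y62.194 F2991
G01 X69.766 Y54.119 F2991
G01 X48.327 Y44.202 F2991
G01 X31.649 Y36.165 F2991
G01 X24.234 Y33.729 F2991
M5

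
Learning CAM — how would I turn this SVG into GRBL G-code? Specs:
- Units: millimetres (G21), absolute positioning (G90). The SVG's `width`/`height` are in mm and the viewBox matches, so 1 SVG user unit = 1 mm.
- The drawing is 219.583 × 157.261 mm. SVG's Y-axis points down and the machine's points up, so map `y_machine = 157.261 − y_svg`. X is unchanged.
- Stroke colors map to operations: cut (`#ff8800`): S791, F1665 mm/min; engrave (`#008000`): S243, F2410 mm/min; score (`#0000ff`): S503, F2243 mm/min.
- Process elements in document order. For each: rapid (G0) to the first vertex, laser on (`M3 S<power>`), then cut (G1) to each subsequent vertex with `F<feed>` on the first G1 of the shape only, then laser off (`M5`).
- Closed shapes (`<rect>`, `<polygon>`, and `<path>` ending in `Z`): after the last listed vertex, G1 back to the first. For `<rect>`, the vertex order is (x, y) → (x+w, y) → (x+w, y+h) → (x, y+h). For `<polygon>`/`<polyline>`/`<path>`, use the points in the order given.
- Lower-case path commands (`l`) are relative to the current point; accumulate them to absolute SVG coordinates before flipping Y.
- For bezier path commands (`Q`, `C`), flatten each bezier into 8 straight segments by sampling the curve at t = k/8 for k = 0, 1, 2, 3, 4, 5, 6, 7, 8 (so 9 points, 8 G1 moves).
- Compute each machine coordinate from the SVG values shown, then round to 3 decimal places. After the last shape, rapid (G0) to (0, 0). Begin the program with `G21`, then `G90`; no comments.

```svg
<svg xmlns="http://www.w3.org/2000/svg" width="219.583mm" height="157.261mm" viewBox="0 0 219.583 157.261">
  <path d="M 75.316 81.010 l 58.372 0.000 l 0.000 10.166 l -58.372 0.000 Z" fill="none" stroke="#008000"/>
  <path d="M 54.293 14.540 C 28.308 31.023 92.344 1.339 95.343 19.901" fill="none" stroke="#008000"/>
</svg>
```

1 u = 1 mm; y_m = 157.261 − y.

[1] `<path>` rectangle, #008000→engrave S243 F2410: (75.316,76.251) → (133.688,76.251) → (133.688,66.085) → (75.316,66.085) → (75.316,76.251) (closed)

[2] `<path>` cubic bezier, #008000→engrave S243 F2410: (54.293,142.721) → (48.473,138.520) → (49.323,137.540) → (55.072,138.676) → (63.949,140.820) → (74.185,142.867) → (84.010,143.711) → (91.652,142.244) → (95.343,137.360)

G21
G90
G0 X75.316 Y76.251
M3 S243
G1 X133.688 Y76.251 F2410
G1 X133.688 Y66.085
G1 X75.316 Y66.085
G1 X75.316 Y76.251
M5
G0 X54.293 Y142.721
M3 S243
G1 X48.473 Y138.520 F2410
G1 X49.323 Y137.540
G1 X55.072 Y138.676
G1 X63.949 Y140.820
G1 X74.185 Y142.867
G1 X84.010 Y143.711
G1 X91.652 Y142.244
G1 X95.343 Y137.360
M5
G0 X0.000 Y0.000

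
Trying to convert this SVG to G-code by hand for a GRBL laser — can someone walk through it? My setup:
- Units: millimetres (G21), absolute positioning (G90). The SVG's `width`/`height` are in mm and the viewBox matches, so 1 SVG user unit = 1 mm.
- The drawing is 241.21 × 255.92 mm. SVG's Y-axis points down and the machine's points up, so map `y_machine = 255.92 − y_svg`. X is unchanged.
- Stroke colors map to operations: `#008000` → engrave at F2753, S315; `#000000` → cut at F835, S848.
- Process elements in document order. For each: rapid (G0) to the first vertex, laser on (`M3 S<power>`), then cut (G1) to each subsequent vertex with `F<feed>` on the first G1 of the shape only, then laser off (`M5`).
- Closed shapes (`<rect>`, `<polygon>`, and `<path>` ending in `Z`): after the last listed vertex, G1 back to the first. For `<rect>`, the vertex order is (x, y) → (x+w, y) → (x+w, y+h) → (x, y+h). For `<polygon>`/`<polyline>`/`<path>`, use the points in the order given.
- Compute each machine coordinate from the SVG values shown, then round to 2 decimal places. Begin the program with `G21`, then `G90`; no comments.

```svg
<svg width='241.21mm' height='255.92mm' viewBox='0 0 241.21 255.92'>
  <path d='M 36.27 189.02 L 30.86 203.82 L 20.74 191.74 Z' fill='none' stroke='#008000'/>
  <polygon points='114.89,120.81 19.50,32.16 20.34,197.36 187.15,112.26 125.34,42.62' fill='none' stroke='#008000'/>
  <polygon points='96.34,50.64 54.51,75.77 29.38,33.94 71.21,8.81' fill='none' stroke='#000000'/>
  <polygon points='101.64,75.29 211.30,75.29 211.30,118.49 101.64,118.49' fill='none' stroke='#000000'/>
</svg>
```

G21
G90
G0 X36.27 Y66.90
M3 S315
G1 X30.86 Y52.10 F2753
G1 X20.74 Y64.18
G1 X36.27 Y66.90
M5
G0 X114.89 Y135.11
M3 S315
G1 X19.50 Y223.76 F2753
G1 X20.34 Y58.56
G1 X187.15 Y143.66
G1 X125.34 Y213.30
G1 X114.89 Y135.11
M5
G0 X96.34 Y205.28
M3 S848
G1 X54.51 Y180.15 F835
G1 X29.38 Y221.98
G1 X71.21 Y247.11
G1 X96.34 Y205.28
M5
G0 X101.64 Y180.63
M3 S848
G1 X211.30 Y180.63 F835
G1 X211.30 Y137.43
G1 X101.64 Y137.43
G1 X101.64 Y180.63
M5

viewBox `0 0 241.21 255.92` with mm width/height → 1 unit = 1 mm. Flip: y_m = 255.92 − y_svg.

**Shape 1** — `<path>` regular polygon, stroke `#008000` → engrave (S315, F2753). Machine vertices: (36.27,66.90) → (30.86,52.10) → (20.74,64.18) → (36.27,66.90). Closed: final G1 returns to the first vertex.

**Shape 2** — `<polygon>` closed polygon, stroke `#008000` → engrave (S315, F2753). Machine vertices: (114.89,135.11) → (19.50,223.76) → (20.34,58.56) → (187.15,143.66) → (125.34,213.30) → (114.89,135.11). Closed: final G1 returns to the first vertex.

**Shape 3** — `<polygon>` regular polygon, stroke `#000000` → cut (S848, F835). Machine vertices: (96.34,205.28) → (54.51,180.15) → (29.38,221.98) → (71.21,247.11) → (96.34,205.28). Closed: final G1 returns to the first vertex.

**Shape 4** — `<polygon>` rectangle, stroke `#000000` → cut (S848, F835). Machine vertices: (101.64,180.63) → (211.30,180.63) → (211.30,137.43) → (101.64,137.43) → (101.64,180.63). Closed: final G1 returns to the first vertex.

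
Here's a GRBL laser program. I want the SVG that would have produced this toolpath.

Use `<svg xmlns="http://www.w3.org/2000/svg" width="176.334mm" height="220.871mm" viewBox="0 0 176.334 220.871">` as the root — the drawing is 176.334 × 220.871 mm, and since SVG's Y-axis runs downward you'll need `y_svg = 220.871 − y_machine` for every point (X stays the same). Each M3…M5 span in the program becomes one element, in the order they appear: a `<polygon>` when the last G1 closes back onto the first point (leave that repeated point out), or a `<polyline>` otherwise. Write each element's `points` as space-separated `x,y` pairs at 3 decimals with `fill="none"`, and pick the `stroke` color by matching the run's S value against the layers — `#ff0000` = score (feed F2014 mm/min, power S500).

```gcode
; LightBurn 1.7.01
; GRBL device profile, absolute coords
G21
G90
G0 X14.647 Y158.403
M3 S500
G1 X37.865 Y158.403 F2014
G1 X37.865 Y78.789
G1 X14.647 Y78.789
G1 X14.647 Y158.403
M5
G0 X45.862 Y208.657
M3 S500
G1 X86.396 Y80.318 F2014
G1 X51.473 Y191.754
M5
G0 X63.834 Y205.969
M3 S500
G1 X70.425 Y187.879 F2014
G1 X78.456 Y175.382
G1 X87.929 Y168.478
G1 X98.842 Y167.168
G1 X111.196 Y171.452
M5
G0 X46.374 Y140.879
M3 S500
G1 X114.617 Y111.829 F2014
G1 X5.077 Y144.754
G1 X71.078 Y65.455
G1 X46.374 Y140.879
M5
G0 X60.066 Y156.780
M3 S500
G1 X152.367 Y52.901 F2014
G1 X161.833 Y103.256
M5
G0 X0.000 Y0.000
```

<svg xmlns="http://www.w3.org/2000/svg" width="176.334mm" height="220.871mm" viewBox="0 0 176.334 220.871">
  <polygon points="14.647,62.468 37.865,62.468 37.865,142.082 14.647,142.082" fill="none" stroke="#ff0000"/>
  <polyline points="45.862,12.214 86.396,140.553 51.473,29.117" fill="none" stroke="#ff0000"/>
  <polyline points="63.834,14.902 70.425,32.992 78.456,45.489 87.929,52.393 98.842,53.703 111.196,49.419" fill="none" stroke="#ff0000"/>
  <polygon points="46.374,79.992 114.617,109.042 5.077,76.117 71.078,155.416" fill="none" stroke="#ff0000"/>
  <polyline points="60.066,64.091 152.367,167.970 161.833,117.615" fill="none" stroke="#ff0000"/>
</svg>

Machine Y-up, SVG Y-down with viewBox height 220.871, so y_svg = 220.871 − y_machine; X carries over. Every run uses S500, so all elements get stroke `#ff0000` (score).

Run 1: The run returns to its start, so emit a `<polygon>` with points (Y-flipped): 14.647,62.468 37.865,62.468 37.865,142.082 14.647,142.082.

Run 2: The run is open, so emit a `<polyline>` with points (Y-flipped): 45.862,12.214 86.396,140.553 51.473,29.117.

Run 3: The run is open, so emit a `<polyline>` with points (Y-flipped): 63.834,14.902 70.425,32.992 78.456,45.489 87.929,52.393 98.842,53.703 111.196,49.419.

Run 4: The run returns to its start, so emit a `<polygon>` with points (Y-flipped): 46.374,79.992 114.617,109.042 5.077,76.117 71.078,155.416.

Run 5: The run is open, so emit a `<polyline>` with points (Y-flipped): 60.066,64.091 152.367,167.970 161.833,117.615.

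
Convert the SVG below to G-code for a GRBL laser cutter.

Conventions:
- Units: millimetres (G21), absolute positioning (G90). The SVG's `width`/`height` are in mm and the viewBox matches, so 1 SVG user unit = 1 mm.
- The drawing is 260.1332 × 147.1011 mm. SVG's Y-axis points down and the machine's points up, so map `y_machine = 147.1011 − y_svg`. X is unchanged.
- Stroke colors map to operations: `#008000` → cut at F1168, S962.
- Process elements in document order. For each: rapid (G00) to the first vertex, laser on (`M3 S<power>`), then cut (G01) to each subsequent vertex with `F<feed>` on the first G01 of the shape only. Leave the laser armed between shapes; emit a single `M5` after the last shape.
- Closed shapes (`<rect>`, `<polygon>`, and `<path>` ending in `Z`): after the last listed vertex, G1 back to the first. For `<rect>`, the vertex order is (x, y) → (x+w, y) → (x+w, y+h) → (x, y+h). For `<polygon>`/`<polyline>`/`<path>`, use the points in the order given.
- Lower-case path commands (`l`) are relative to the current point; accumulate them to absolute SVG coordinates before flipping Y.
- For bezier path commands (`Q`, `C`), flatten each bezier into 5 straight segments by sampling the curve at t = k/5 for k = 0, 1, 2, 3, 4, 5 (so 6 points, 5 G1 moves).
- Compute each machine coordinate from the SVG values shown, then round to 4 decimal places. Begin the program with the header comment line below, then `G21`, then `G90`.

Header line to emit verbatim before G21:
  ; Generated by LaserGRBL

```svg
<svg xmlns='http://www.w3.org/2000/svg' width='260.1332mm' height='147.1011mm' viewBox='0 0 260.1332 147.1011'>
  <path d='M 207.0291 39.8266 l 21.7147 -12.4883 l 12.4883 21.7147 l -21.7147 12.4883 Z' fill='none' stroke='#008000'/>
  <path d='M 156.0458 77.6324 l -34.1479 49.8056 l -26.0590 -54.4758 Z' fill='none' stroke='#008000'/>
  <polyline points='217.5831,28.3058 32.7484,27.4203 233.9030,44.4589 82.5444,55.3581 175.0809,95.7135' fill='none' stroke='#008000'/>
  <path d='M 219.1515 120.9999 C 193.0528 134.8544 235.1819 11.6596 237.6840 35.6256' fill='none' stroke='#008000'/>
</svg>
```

; Generated by LaserGRBL
G21
G90
G00 X207.0291 Y107.2745
M3 S962
G01 X228.7438 Y119.7628 F1168
G01 X241.2321 Y98.0481
G01 X219.5174 Y85.5598
G01 X207.0291 Y107.2745
G00 X156.0458 Y69.4687
M3 S962
G01 X121.8979 Y19.6631 F1168
G01 X95.8389 Y74.1389
G01 X156.0458 Y69.4687
G00 X217.5831 Y118.7953
M3 S962
G01 X32.7484 Y119.6808 F1168
G01 X233.9030 Y102.6422
G01 X82.5444 Y91.7430
G01 X175.0809 Y51.3876
G00 X219.1515 Y26.1012
M3 S962
G01 X210.8168 Y31.9607 F1168
G01 X213.6797 Y57.0700
G01 X222.5632 Y87.7870
G01 X232.2903 Y110.4695
G01 X237.6840 Y111.4755
M5

viewBox `0 0 260.1332 147.1011` with mm width/height → 1 unit = 1 mm. Flip: y_m = 147.1011 − y_svg.

**Shape 1** — `<path>` regular polygon, stroke `#008000` → cut (S962, F1168). Machine vertices: (207.0291,107.2745) → (228.7438,119.7628) → (241.2321,98.0481) → (219.5174,85.5598) → (207.0291,107.2745). Closed: final G1 returns to the first vertex.

**Shape 2** — `<path>` regular polygon, stroke `#008000` → cut (S962, F1168). Machine vertices: (156.0458,69.4687) → (121.8979,19.6631) → (95.8389,74.1389) → (156.0458,69.4687). Closed: final G1 returns to the first vertex.

**Shape 3** — `<polyline>` open polyline, stroke `#008000` → cut (S962, F1168). Machine vertices: (217.5831,118.7953) → (32.7484,119.6808) → (233.9030,102.6422) → (82.5444,91.7430) → (175.0809,51.3876). Open path.

**Shape 4** — `<path>` cubic bezier, stroke `#008000` → cut (S962, F1168). Control points (SVG): P0=(219.1515,120.9999), P1=(193.0528,134.8544), P2=(235.1819,11.6596), P3=(237.6840,35.6256); sampled at t=k/5. Machine vertices: (219.1515,26.1012) → (210.8168,31.9607) → (213.6797,57.0700) → (222.5632,87.7870) → (232.2903,110.4695) → (237.6840,111.4755). Open path.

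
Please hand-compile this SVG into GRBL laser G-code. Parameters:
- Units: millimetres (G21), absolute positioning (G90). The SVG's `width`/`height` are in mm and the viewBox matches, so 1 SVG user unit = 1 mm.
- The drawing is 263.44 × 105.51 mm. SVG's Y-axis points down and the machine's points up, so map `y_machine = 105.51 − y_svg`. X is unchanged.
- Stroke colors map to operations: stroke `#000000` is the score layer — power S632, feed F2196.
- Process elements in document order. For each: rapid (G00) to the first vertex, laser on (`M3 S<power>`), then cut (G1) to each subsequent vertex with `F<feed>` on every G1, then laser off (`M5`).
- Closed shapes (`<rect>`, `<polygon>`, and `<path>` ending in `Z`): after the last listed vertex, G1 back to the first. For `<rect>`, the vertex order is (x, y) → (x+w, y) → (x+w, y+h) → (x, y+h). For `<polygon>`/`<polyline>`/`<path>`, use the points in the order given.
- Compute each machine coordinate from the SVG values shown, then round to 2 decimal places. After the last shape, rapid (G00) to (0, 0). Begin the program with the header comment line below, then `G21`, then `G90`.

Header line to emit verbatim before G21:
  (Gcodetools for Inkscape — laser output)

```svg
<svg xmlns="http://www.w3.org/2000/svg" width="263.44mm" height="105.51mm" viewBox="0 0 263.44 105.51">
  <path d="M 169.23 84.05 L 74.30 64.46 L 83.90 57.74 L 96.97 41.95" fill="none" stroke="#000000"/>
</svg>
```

(Gcodetools for Inkscape — laser output)
G21
G90
G00 X169.23 Y21.46
M3 S632
G1 X74.30 Y41.05 F2196
G1 X83.90 Y47.77 F2196
G1 X96.97 Y63.56 F2196
M5
G00 X0.00 Y0.00

viewBox `0 0 263.44 105.51` with mm width/height → 1 unit = 1 mm. Flip: y_m = 105.51 − y_svg.

**Shape 1** — `<path>` open polyline, stroke `#000000` → score (S632, F2196). Machine vertices: (169.23,21.46) → (74.30,41.05) → (83.90,47.77) → (96.97,63.56). Open path.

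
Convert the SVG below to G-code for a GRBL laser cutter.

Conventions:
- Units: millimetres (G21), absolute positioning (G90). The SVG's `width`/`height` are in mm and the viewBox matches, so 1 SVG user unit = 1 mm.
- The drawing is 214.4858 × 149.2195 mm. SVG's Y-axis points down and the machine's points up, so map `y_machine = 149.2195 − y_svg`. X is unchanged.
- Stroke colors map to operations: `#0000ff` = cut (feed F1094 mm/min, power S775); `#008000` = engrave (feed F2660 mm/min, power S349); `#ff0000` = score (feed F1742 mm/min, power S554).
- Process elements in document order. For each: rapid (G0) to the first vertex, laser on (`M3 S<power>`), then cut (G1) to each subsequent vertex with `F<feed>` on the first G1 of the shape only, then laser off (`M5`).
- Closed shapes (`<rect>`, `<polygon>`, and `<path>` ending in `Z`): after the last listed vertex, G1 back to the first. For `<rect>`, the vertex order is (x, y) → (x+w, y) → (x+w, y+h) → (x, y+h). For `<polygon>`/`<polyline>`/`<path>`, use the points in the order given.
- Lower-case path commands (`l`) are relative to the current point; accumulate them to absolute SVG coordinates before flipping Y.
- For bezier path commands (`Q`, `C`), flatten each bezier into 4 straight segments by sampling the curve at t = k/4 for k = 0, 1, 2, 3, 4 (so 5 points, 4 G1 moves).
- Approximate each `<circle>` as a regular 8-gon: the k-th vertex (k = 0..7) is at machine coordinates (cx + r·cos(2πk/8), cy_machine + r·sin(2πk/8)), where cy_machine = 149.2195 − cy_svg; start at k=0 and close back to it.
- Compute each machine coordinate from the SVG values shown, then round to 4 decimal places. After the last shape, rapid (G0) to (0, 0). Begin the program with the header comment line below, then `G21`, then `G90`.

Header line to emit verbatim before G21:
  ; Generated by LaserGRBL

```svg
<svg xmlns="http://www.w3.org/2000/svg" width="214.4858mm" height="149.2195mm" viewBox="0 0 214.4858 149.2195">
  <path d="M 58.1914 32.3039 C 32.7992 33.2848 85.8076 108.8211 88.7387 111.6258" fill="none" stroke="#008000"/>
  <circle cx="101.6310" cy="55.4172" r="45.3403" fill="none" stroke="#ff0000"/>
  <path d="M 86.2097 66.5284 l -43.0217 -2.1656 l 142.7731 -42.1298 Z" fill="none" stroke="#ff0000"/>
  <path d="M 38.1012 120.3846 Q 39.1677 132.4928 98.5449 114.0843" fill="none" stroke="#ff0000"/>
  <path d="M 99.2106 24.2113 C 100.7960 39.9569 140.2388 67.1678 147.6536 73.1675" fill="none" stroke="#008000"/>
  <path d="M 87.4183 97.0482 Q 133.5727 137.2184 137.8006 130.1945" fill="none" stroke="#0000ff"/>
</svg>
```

Since the viewBox matches the mm dimensions, user units are millimetres directly. The only transform is the Y-flip y_m = 149.2195 − y_svg.

Shape 1 is a cubic bezier drawn with `<path>`. Its stroke #008000 means engrave at S349, F2660. After flipping Y the toolpath is (58.1914,116.9156) → (51.8399,104.5021) → (62.8438,77.9386) → (79.1583,51.0330) → (88.7387,37.5937).

Shape 2 is a circle drawn with `<circle>`. Its stroke #ff0000 means score at S554, F1742. After flipping Y the toolpath is (146.9713,93.8023) → (133.6914,125.8627) → (101.6310,139.1426) → (69.5706,125.8627) → (56.2907,93.8023) → (69.5706,61.7419) → (101.6310,48.4620) → (133.6914,61.7419) → (146.9713,93.8023), returning to the start.

Shape 3 is a closed polygon drawn with `<path>`. Its stroke #ff0000 means score at S554, F1742. After flipping Y the toolpath is (86.2097,82.6911) → (43.1880,84.8567) → (185.9611,126.9865) → (86.2097,82.6911), returning to the start.

Shape 4 is a quadratic bezier drawn with `<path>`. Its stroke #ff0000 means score at S554, F1742. After flipping Y the toolpath is (38.1012,28.8349) → (42.2789,24.6881) → (53.7454,24.3559) → (72.5007,27.8382) → (98.5449,35.1352).

Shape 5 is a cubic bezier drawn with `<path>`. Its stroke #008000 means engrave at S349, F2660. After flipping Y the toolpath is (99.2106,125.0082) → (106.4060,111.5598) → (121.2461,96.8754) → (137.1792,84.0183) → (147.6536,76.0520).

Shape 6 is a quadratic bezier drawn with `<path>`. Its stroke #0000ff means cut at S775, F1094. After flipping Y the toolpath is (87.4183,52.1713) → (107.8751,35.0358) → (123.0911,23.7996) → (133.0662,18.4627) → (137.8006,19.0250).

; Generated by LaserGRBL
G21
G90
G0 X58.1914 Y116.9156
M3 S349
G1 X51.8399 Y104.5021 F2660
G1 X62.8438 Y77.9386
G1 X79.1583 Y51.0330
G1 X88.7387 Y37.5937
M5
G0 X146.9713 Y93.8023
M3 S554
G1 X133.6914 Y125.8627 F1742
G1 X101.6310 Y139.1426
G1 X69.5706 Y125.8627
G1 X56.2907 Y93.8023
G1 X69.5706 Y61.7419
G1 X101.6310 Y48.4620
G1 X133.6914 Y61.7419
G1 X146.9713 Y93.8023
M5
G0 X86.2097 Y82.6911
M3 S554
G1 X43.1880 Y84.8567 F1742
G1 X185.9611 Y126.9865
G1 X86.2097 Y82.6911
M5
G0 X38.1012 Y28.8349
M3 S554
G1 X42.2789 Y24.6881 F1742
G1 X53.7454 Y24.3559
G1 X72.5007 Y27.8382
G1 X98.5449 Y35.1352
M5
G0 X99.2106 Y125.0082
M3 S349
G1 X106.4060 Y111.5598 F2660
G1 X121.2461 Y96.8754
G1 X137.1792 Y84.0183
G1 X147.6536 Y76.0520
M5
G0 X87.4183 Y52.1713
M3 S775
G1 X107.8751 Y35.0358 F1094
G1 X123.0911 Y23.7996
G1 X133.0662 Y18.4627
G1 X137.8006 Y19.0250
M5
G0 X0.0000 Y0.0000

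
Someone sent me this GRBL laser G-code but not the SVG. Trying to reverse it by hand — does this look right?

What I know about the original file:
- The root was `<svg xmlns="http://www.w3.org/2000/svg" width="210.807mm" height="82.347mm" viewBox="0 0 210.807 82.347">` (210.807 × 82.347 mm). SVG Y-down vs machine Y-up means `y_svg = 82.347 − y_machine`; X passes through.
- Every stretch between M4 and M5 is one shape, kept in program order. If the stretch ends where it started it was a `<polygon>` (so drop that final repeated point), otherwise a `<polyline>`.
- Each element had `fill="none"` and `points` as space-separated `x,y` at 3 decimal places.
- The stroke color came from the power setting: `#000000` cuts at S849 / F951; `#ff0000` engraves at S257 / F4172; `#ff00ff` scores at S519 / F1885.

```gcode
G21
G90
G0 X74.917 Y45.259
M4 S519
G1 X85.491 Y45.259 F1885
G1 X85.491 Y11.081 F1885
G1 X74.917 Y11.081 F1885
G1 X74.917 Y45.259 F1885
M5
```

Machine Y-up, SVG Y-down with viewBox height 82.347, so y_svg = 82.347 − y_machine; X carries over. Every run uses S519, so all elements get stroke `#ff00ff` (score).

Run 1: The run returns to its start, so emit a `<polygon>` with points (Y-flipped): 74.917,37.088 85.491,37.088 85.491,71.266 74.917,71.266.

<svg xmlns="http://www.w3.org/2000/svg" width="210.807mm" height="82.347mm" viewBox="0 0 210.807 82.347">
  <polygon points="74.917,37.088 85.491,37.088 85.491,71.266 74.917,71.266" fill="none" stroke="#ff00ff"/>
</svg>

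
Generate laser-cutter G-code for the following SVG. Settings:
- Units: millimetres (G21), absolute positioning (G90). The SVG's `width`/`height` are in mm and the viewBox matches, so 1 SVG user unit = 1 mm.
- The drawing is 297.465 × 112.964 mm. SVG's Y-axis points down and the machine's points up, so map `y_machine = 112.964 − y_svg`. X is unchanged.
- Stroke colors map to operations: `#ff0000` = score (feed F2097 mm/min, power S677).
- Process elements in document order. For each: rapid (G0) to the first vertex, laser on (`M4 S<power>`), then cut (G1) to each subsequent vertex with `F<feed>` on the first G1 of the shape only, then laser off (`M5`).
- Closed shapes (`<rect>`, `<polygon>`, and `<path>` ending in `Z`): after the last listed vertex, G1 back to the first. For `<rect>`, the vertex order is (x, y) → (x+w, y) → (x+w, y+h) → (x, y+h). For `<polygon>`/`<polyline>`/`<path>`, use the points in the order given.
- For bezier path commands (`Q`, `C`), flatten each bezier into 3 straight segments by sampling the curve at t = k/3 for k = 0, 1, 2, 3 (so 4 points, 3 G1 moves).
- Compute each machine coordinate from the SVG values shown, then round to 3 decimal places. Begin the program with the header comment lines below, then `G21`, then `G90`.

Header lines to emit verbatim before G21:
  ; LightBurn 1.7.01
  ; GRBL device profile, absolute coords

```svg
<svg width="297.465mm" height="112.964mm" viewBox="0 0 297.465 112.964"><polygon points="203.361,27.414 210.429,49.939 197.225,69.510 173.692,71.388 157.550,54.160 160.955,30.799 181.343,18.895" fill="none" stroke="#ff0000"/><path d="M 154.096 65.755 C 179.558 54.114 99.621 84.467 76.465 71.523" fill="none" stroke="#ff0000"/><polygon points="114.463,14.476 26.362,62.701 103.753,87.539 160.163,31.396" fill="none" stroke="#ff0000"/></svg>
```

viewBox `0 0 297.465 112.964` with mm width/height → 1 unit = 1 mm. Flip: y_m = 112.964 − y_svg.

**Shape 1** — `<polygon>` regular polygon, stroke `#ff0000` → score (S677, F2097). Machine vertices: (203.361,85.550) → (210.429,63.025) → (197.225,43.454) → (173.692,41.576) → (157.550,58.804) → (160.955,82.165) → (181.343,94.069) → (203.361,85.550). Closed: final G1 returns to the first vertex.

**Shape 2** — `<path>` cubic bezier, stroke `#ff0000` → score (S677, F2097). Control points (SVG): P0=(154.096,65.755), P1=(179.558,54.114), P2=(99.621,84.467), P3=(76.465,71.523); sampled at t=k/3. Machine vertices: (154.096,47.209) → (150.432,48.011) → (112.541,39.770) → (76.465,41.441). Open path.

**Shape 3** — `<polygon>` closed polygon, stroke `#ff0000` → score (S677, F2097). Machine vertices: (114.463,98.488) → (26.362,50.263) → (103.753,25.425) → (160.163,81.568) → (114.463,98.488). Closed: final G1 returns to the first vertex.

; LightBurn 1.7.01
; GRBL device profile, absolute coords
G21
G90
G0 X203.361 Y85.550
M4 S677
G1 X210.429 Y63.025 F2097
G1 X197.225 Y43.454
G1 X173.692 Y41.576
G1 X157.550 Y58.804
G1 X160.955 Y82.165
G1 X181.343 Y94.069
G1 X203.361 Y85.550
M5
G0 X154.096 Y47.209
M4 S677
G1 X150.432 Y48.011 F2097
G1 X112.541 Y39.770
G1 X76.465 Y41.441
M5
G0 X114.463 Y98.488
M4 S677
G1 X26.362 Y50.263 F2097
G1 X103.753 Y25.425
G1 X160.163 Y81.568
G1 X114.463 Y98.488
M5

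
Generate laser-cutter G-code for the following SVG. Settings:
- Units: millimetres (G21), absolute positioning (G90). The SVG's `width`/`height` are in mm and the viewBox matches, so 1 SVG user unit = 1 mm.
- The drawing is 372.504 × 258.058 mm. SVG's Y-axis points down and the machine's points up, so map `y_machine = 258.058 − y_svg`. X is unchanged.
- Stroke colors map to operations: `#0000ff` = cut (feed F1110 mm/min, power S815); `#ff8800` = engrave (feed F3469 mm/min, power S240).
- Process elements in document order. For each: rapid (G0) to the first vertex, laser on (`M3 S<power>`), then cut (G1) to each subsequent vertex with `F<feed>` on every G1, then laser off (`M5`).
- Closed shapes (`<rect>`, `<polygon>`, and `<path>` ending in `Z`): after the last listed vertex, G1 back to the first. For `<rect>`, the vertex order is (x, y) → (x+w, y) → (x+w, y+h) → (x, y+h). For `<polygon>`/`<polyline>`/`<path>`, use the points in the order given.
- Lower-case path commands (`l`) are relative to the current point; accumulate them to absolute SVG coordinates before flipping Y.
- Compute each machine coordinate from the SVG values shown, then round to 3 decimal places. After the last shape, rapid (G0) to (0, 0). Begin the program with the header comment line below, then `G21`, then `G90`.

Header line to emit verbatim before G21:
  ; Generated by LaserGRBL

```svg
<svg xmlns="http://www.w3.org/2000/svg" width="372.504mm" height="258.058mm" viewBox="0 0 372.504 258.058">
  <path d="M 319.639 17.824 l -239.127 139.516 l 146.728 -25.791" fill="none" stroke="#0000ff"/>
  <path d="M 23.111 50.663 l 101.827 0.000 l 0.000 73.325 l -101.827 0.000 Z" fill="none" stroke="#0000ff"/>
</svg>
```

Since the viewBox matches the mm dimensions, user units are millimetres directly. The only transform is the Y-flip y_m = 258.058 − y_svg.

Shape 1 is a open polyline drawn with `<path>`. Its stroke #0000ff means cut at S815, F1110. After flipping Y the toolpath is (319.639,240.234) → (80.512,100.718) → (227.240,126.509).

Shape 2 is a rectangle drawn with `<path>`. Its stroke #0000ff means cut at S815, F1110. After flipping Y the toolpath is (23.111,207.395) → (124.938,207.395) → (124.938,134.070) → (23.111,134.070) → (23.111,207.395), returning to the start.

; Generated by LaserGRBL
G21
G90
G0 X319.639 Y240.234
M3 S815
G1 X80.512 Y100.718 F1110
G1 X227.240 Y126.509 F1110
M5
G0 X23.111 Y207.395
M3 S815
G1 X124.938 Y207.395 F1110
G1 X124.938 Y134.070 F1110
G1 X23.111 Y134.070 F1110
G1 X23.111 Y207.395 F1110
M5
G0 X0.000 Y0.000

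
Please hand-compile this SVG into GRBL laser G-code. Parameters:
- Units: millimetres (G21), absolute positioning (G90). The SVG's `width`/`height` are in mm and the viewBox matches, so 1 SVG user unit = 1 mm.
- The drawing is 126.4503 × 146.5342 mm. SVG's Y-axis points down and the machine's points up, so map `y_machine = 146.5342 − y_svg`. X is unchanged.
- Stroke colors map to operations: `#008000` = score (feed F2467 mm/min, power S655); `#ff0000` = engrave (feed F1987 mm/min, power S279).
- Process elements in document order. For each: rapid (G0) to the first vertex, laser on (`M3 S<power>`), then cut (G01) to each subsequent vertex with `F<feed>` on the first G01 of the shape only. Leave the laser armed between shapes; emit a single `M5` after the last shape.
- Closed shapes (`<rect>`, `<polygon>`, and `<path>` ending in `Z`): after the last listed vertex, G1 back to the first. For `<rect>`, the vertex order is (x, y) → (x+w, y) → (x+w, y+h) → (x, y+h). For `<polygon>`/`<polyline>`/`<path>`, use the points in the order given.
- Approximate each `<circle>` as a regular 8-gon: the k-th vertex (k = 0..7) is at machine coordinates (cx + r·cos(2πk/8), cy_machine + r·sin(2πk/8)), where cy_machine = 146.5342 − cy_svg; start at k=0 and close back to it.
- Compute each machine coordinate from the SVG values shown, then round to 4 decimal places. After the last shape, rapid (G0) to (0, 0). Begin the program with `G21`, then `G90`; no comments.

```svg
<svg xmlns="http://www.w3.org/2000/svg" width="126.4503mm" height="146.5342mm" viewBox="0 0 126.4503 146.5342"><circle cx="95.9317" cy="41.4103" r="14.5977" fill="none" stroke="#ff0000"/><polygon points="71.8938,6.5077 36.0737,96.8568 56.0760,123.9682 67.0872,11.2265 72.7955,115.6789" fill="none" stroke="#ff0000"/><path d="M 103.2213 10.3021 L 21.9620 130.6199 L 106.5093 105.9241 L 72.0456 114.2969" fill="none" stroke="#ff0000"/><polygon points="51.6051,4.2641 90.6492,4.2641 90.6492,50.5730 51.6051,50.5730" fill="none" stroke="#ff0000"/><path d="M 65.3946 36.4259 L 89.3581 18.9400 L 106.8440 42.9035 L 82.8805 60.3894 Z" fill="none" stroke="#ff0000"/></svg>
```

G21
G90
G0 X110.5294 Y105.1239
M3 S279
G01 X106.2538 Y115.4460 F1987
G01 X95.9317 Y119.7216
G01 X85.6096 Y115.4460
G01 X81.3340 Y105.1239
G01 X85.6096 Y94.8018
G01 X95.9317 Y90.5262
G01 X106.2538 Y94.8018
G01 X110.5294 Y105.1239
G0 X71.8938 Y140.0265
M3 S279
G01 X36.0737 Y49.6774 F1987
G01 X56.0760 Y22.5660
G01 X67.0872 Y135.3077
G01 X72.7955 Y30.8553
G01 X71.8938 Y140.0265
G0 X103.2213 Y136.2321
M3 S279
G01 X21.9620 Y15.9143 F1987
G01 X106.5093 Y40.6101
G01 X72.0456 Y32.2373
G0 X51.6051 Y142.2701
M3 S279
G01 X90.6492 Y142.2701 F1987
G01 X90.6492 Y95.9612
G01 X51.6051 Y95.9612
G01 X51.6051 Y142.2701
G0 X65.3946 Y110.1083
M3 S279
G01 X89.3581 Y127.5942 F1987
G01 X106.8440 Y103.6307
G01 X82.8805 Y86.1448
G01 X65.3946 Y110.1083
M5
G0 X0.0000 Y0.0000

viewBox `0 0 126.4503 146.5342` with mm width/height → 1 unit = 1 mm. Flip: y_m = 146.5342 − y_svg.

**Shape 1** — `<circle>` circle, stroke `#ff0000` → engrave (S279, F1987). Machine vertices: (110.5294,105.1239) → (106.2538,115.4460) → (95.9317,119.7216) → (85.6096,115.4460) → (81.3340,105.1239) → (85.6096,94.8018) → (95.9317,90.5262) → (106.2538,94.8018) → (110.5294,105.1239). Closed: final G1 returns to the first vertex.

**Shape 2** — `<polygon>` closed polygon, stroke `#ff0000` → engrave (S279, F1987). Machine vertices: (71.8938,140.0265) → (36.0737,49.6774) → (56.0760,22.5660) → (67.0872,135.3077) → (72.7955,30.8553) → (71.8938,140.0265). Closed: final G1 returns to the first vertex.

**Shape 3** — `<path>` open polyline, stroke `#ff0000` → engrave (S279, F1987). Machine vertices: (103.2213,136.2321) → (21.9620,15.9143) → (106.5093,40.6101) → (72.0456,32.2373). Open path.

**Shape 4** — `<polygon>` rectangle, stroke `#ff0000` → engrave (S279, F1987). Machine vertices: (51.6051,142.2701) → (90.6492,142.2701) → (90.6492,95.9612) → (51.6051,95.9612) → (51.6051,142.2701). Closed: final G1 returns to the first vertex.

**Shape 5** — `<path>` regular polygon, stroke `#ff0000` → engrave (S279, F1987). Machine vertices: (65.3946,110.1083) → (89.3581,127.5942) → (106.8440,103.6307) → (82.8805,86.1448) → (65.3946,110.1083). Closed: final G1 returns to the first vertex.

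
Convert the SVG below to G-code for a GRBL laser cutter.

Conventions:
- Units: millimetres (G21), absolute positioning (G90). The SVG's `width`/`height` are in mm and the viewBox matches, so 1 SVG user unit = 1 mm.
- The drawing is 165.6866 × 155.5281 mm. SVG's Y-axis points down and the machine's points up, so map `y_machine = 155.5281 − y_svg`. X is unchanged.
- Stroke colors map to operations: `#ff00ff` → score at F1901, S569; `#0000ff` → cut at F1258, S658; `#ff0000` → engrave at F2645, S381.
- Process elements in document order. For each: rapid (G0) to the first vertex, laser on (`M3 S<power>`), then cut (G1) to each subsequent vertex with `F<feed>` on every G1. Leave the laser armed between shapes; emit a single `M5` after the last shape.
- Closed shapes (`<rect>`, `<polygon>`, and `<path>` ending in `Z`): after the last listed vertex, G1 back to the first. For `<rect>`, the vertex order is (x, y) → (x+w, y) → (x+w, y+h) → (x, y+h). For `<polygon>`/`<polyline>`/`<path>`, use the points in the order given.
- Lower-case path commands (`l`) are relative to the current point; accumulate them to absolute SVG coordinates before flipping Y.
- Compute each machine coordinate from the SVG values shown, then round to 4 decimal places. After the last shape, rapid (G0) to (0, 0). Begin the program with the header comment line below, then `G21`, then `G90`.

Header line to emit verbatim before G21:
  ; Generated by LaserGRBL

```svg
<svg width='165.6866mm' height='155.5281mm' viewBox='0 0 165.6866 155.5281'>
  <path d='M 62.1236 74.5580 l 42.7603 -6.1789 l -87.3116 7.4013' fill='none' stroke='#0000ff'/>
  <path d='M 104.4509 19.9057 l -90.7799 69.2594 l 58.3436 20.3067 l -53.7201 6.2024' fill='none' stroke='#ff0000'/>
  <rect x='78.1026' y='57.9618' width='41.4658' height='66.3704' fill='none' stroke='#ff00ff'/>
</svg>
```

Since the viewBox matches the mm dimensions, user units are millimetres directly. The only transform is the Y-flip y_m = 155.5281 − y_svg.

Shape 1 is a open polyline drawn with `<path>`. Its stroke #0000ff means cut at S658, F1258. After flipping Y the toolpath is (62.1236,80.9701) → (104.8839,87.1490) → (17.5723,79.7477).

Shape 2 is a open polyline drawn with `<path>`. Its stroke #ff0000 means engrave at S381, F2645. After flipping Y the toolpath is (104.4509,135.6224) → (13.6710,66.3630) → (72.0146,46.0563) → (18.2945,39.8539).

Shape 3 is a rectangle drawn with `<rect>`. Its stroke #ff00ff means score at S569, F1901. After flipping Y the toolpath is (78.1026,97.5663) → (119.5684,97.5663) → (119.5684,31.1959) → (78.1026,31.1959) → (78.1026,97.5663), returning to the start.

; Generated by LaserGRBL
G21
G90
G0 X62.1236 Y80.9701
M3 S658
G1 X104.8839 Y87.1490 F1258
G1 X17.5723 Y79.7477 F1258
G0 X104.4509 Y135.6224
M3 S381
G1 X13.6710 Y66.3630 F2645
G1 X72.0146 Y46.0563 F2645
G1 X18.2945 Y39.8539 F2645
G0 X78.1026 Y97.5663
M3 S569
G1 X119.5684 Y97.5663 F1901
G1 X119.5684 Y31.1959 F1901
G1 X78.1026 Y31.1959 F1901
G1 X78.1026 Y97.5663 F1901
M5
G0 X0.0000 Y0.0000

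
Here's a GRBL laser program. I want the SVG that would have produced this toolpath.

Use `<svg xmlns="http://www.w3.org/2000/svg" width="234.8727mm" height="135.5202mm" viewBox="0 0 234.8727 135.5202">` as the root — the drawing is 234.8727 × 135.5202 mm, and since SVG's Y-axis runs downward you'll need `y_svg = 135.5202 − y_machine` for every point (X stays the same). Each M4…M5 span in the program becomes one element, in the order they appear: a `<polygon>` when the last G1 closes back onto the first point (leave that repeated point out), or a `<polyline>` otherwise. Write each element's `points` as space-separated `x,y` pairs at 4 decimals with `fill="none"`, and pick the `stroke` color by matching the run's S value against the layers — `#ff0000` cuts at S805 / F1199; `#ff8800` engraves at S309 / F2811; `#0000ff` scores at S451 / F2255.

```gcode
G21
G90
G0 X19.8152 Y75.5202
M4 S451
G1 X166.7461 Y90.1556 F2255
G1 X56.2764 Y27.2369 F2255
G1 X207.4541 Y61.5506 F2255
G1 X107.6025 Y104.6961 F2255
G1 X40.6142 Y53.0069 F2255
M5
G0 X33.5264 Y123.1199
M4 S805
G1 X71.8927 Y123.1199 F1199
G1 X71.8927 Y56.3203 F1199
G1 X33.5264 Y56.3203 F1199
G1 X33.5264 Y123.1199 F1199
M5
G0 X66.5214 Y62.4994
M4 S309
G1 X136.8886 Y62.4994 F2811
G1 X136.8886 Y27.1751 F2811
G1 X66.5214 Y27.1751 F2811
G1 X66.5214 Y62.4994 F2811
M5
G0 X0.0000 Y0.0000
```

<svg xmlns="http://www.w3.org/2000/svg" width="234.8727mm" height="135.5202mm" viewBox="0 0 234.8727 135.5202">
  <polyline points="19.8152,60.0000 166.7461,45.3646 56.2764,108.2833 207.4541,73.9696 107.6025,30.8241 40.6142,82.5133" fill="none" stroke="#0000ff"/>
  <polygon points="33.5264,12.4003 71.8927,12.4003 71.8927,79.1999 33.5264,79.1999" fill="none" stroke="#ff0000"/>
  <polygon points="66.5214,73.0208 136.8886,73.0208 136.8886,108.3451 66.5214,108.3451" fill="none" stroke="#ff8800"/>
</svg>

Each laser-on run becomes one SVG element. Flip Y back into SVG space with y_svg = 135.5202 − y_machine.

Run 1: S451 ⇒ score layer `#0000ff`. The run is open, so emit a `<polyline>` with points (Y-flipped): 19.8152,60.0000 166.7461,45.3646 56.2764,108.2833 207.4541,73.9696 107.6025,30.8241 40.6142,82.5133.

Run 2: S805 ⇒ cut layer `#ff0000`. The run returns to its start, so emit a `<polygon>` with points (Y-flipped): 33.5264,12.4003 71.8927,12.4003 71.8927,79.1999 33.5264,79.1999.

Run 3: power S309 maps to stroke `#ff8800` (engrave). The run returns to its start, so emit a `<polygon>` with points (Y-flipped): 66.5214,73.0208 136.8886,73.0208 136.8886,108.3451 66.5214,108.3451.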